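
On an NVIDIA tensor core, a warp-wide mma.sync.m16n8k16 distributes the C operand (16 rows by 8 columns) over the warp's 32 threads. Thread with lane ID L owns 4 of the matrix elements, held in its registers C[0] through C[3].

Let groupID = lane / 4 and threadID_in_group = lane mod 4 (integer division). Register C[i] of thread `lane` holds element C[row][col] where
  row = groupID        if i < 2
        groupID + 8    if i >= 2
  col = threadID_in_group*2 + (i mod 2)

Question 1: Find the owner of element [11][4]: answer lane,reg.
r=11->g=3,rb=1  c=4->t=2,b0=0
L=3*4+2=14  i=1*2+0=2

14,2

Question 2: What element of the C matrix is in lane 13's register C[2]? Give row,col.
lane 13: gid=3 (13/4), tid=1 (13%4)
i=2: r=3+8=11, c=1*2+0=2

11,2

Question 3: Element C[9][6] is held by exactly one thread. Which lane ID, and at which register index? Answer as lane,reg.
r=9->g=1,rb=1  c=6->t=3,b0=0
L=1*4+3=7  i=1*2+0=2

7,2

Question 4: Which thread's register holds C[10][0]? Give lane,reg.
r=10⇒gr=2,Rb=1  c=0⇒th=0,odd=0
L=2*4+0=8  i=1*2+0=2

8,2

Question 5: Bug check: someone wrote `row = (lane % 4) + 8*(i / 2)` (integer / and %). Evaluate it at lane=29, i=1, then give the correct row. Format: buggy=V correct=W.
buggy=1 correct=7

`(lane % 4) + 8*(i / 2)`[29,1]=>1
L=29=>grp=29>>2=7, tig=29&3=1
[1]=>row 7+0=7  col 1·2+1=3
row: 1 vs 7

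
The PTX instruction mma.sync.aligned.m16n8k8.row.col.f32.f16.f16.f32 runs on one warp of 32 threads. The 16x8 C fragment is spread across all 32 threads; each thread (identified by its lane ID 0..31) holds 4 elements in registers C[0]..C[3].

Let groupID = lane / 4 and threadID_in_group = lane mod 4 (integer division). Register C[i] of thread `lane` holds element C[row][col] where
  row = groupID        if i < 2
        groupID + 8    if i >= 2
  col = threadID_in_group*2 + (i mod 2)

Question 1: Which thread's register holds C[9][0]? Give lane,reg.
4,2

r=9⇒gr=1,Rb=1  c=0⇒th=0,odd=0
L=1*4+0=4  i=1*2+0=2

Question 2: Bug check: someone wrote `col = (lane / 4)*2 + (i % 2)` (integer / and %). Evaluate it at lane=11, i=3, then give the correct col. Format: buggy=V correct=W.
`(lane / 4)*2 + (i % 2)`[11,3]->5
lane 11->11/4=2, 11 mod 4=3
i=3  r:2+8->10  c:2·3+1->7
col: 5 vs 7

buggy=5 correct=7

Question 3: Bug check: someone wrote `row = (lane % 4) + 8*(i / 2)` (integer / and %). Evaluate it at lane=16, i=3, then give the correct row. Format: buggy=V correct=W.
`(lane % 4) + 8*(i / 2)`[16,3]->8
lane 16: gid=4 (16/4), tid=0 (16%4)
i=3: r=4+8=12, c=0*2+1=1
row: 8 vs 12

buggy=8 correct=12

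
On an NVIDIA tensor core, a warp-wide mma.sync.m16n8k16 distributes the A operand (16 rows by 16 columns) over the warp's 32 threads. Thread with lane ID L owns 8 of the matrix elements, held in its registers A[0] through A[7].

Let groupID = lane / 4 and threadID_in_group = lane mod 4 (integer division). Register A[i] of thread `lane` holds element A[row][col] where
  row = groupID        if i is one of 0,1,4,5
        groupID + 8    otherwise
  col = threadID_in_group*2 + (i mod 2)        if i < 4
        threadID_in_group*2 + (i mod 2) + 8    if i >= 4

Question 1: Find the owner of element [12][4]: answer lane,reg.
r: 12->gid=4,r8=1  c: 4->c8=0,tid=2,i&1=0
L=4*4+2=18  i=0*4+1*2+0=2

18,2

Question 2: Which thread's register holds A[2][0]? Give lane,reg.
8,0

r=2⇒gr=2,Rb=0  c=0⇒Cb=0,th=0,odd=0
L=2*4+0=8  i=0*4+0*2+0=0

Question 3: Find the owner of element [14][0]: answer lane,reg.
r: 14->gid=6,r8=1  c: 0->c8=0,tid=0,i&1=0
L=6*4+0=24  i=0*4+1*2+0=2

24,2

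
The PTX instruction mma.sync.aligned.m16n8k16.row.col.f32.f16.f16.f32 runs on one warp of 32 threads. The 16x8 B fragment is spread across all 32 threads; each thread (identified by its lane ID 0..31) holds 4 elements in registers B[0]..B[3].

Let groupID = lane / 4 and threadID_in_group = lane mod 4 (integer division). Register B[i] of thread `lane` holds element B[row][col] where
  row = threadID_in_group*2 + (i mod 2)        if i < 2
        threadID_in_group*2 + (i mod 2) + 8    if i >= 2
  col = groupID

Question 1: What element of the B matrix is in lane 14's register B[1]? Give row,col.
14: G=3,T=2
[1] (2*2+1+0,3) = (5,3)

5,3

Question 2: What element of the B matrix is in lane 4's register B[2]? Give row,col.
8,1

L=4⇒gr=4>>2=1, th=4&3=0
[2]⇒row 0·2+0+8=8  col gr=1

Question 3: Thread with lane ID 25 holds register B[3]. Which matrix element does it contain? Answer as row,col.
11,6

L=25=>grp=25>>2=6, tig=25&3=1
[3]=>row 1·2+1+8=11  col grp=6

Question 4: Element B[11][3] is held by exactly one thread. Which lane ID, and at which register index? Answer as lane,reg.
13,3

c=3->g=3  r=11->rb=1,t=1,b0=1
L=3*4+1=13  i=1*2+1=3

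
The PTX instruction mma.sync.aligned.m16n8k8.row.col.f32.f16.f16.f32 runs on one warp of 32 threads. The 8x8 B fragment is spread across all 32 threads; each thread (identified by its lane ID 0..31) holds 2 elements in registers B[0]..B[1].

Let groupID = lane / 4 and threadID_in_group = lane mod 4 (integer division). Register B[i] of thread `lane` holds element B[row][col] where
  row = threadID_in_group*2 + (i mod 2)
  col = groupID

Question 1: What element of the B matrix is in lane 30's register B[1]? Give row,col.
L=30=>grp=30>>2=7, tig=30&3=2
[1]=>row 2·2+1=5  col grp=7

5,7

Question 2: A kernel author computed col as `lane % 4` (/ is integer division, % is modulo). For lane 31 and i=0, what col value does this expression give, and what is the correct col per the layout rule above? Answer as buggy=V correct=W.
`lane % 4`[31,0]->3
31: g=7,t=3
[0] (3*2+0,7) = (6,7)
col: 3 vs 7

buggy=3 correct=7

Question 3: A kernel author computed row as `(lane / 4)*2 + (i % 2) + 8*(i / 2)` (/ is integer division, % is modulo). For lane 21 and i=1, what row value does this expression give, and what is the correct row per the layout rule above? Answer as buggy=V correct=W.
`(lane / 4)*2 + (i % 2) + 8*(i / 2)`[21,1]→11
L=21→G=21>>2=5, T=21&3=1
[1]→row 1·2+1=3  col G=5
row: 11 vs 3

buggy=11 correct=3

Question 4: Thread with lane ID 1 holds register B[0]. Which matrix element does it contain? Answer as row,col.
2,0

L=1->gid=1>>2=0, tid=1&3=1
[0]->row 1·2+0=2  col gid=0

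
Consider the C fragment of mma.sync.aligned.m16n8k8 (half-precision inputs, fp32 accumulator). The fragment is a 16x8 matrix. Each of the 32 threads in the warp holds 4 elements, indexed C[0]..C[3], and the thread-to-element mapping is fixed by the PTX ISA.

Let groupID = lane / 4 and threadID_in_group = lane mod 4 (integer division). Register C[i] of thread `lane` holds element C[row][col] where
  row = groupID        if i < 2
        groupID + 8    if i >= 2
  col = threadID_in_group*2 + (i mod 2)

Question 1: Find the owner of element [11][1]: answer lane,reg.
r:11=>grp=3,rB=1  c:1=>tig=0,lo=1
L=3*4+0=12  i=1*2+1=3

12,3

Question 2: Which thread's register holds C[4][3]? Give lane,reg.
r:4=>grp=4,rB=0  c:3=>tig=1,lo=1
L=4*4+1=17  i=0*2+1=1

17,1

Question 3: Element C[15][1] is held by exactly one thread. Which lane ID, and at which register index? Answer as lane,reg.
28,3

r: 15->gid=7,r8=1  c: 1->tid=0,i&1=1
L=7*4+0=28  i=1*2+1=3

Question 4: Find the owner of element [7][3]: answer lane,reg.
29,1

r=7→G=7,rhi=0  c=3→T=1,p=1
L=7*4+1=29  i=0*2+1=1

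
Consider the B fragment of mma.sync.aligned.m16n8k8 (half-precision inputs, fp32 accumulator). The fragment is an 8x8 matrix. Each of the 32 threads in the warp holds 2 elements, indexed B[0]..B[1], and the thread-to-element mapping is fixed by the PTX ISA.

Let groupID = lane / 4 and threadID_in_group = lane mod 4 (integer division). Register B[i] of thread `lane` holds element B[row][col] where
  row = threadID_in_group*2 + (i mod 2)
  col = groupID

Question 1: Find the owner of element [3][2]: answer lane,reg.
c=2->g=2  r=3->t=1,b0=1
L=2*4+1=9  i=1=1

9,1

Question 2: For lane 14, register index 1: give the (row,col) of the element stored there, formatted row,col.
L=14->g=14>>2=3, t=14&3=2
[1]->row 2·2+1=5  col g=3

5,3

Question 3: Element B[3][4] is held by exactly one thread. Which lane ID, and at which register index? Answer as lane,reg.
c=4⇒gr=4  r=3⇒th=1,odd=1
L=4*4+1=17  i=1=1

17,1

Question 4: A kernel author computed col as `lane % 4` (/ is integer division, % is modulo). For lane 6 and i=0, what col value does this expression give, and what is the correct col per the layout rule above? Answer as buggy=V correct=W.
buggy=2 correct=1

`lane % 4`[6,0]⇒2
6: gr=1,th=2
[0] (2*2+0,1) = (4,1)
col: 2 vs 1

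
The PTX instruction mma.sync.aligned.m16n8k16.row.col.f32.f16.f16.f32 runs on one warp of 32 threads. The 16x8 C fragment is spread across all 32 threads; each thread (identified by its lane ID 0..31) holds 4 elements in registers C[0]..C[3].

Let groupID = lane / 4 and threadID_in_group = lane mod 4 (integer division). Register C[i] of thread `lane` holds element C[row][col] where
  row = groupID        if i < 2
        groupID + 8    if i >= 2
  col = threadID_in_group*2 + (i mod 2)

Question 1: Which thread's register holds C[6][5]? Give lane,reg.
r=6⇒gr=6,Rb=0  c=5⇒th=2,odd=1
L=6*4+2=26  i=0*2+1=1

26,1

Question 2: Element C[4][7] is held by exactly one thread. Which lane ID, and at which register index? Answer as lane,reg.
r:4=>grp=4,rB=0  c:7=>tig=3,lo=1
L=4*4+3=19  i=0*2+1=1

19,1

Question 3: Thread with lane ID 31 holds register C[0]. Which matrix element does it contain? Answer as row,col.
lane 31->31/4=7, 31 mod 4=3
i=0  r:7+0->7  c:2·3+0->6

7,6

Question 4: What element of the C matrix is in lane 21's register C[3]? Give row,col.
lane 21: G=5 (21/4), T=1 (21%4)
i=3: r=5+8=13, c=1*2+1=3

13,3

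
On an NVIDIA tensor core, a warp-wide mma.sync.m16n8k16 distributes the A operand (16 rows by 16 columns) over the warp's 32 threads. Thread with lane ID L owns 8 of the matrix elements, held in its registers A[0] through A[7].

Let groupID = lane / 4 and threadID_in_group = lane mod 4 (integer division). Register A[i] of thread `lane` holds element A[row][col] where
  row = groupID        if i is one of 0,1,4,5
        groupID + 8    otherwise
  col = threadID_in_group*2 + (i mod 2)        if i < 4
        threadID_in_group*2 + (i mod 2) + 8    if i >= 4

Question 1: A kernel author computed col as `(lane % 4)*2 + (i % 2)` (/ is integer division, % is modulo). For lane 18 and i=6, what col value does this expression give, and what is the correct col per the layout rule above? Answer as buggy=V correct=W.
`(lane % 4)*2 + (i % 2)`[18,6]->4
L=18->gid=18>>2=4, tid=18&3=2
[6]->row 4+8=12  col 2·2+0+8=12
col: 4 vs 12

buggy=4 correct=12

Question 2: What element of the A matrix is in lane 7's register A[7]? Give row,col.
9,15

lane 7→7/4=1, 7 mod 4=3
i=7  r:1+8→9  c:2·3+1+8→15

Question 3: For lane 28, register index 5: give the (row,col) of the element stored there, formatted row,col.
lane 28: gr=7 (28/4), th=0 (28%4)
i=5: r=7+0=7, c=0*2+1+8=9

7,9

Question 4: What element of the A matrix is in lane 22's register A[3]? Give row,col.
13,5

L=22->gid=22>>2=5, tid=22&3=2
[3]->row 5+8=13  col 2·2+1+0=5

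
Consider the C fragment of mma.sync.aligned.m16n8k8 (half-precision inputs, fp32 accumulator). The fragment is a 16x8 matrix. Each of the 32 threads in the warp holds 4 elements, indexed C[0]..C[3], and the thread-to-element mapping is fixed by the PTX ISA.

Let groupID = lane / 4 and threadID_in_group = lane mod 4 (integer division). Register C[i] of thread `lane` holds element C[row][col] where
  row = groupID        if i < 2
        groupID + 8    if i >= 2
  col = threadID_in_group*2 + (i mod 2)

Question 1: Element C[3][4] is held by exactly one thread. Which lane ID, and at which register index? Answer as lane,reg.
14,0

r=3⇒gr=3,Rb=0  c=4⇒th=2,odd=0
L=3*4+2=14  i=0*2+0=0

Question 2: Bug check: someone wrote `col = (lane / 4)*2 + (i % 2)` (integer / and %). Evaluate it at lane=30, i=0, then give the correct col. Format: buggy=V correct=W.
`(lane / 4)*2 + (i % 2)`[30,0]⇒14
lane 30: gr=7 (30/4), th=2 (30%4)
i=0: r=7+0=7, c=2*2+0=4
col: 14 vs 4

buggy=14 correct=4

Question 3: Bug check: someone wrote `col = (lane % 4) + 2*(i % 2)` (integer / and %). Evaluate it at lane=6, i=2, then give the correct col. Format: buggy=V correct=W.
`(lane % 4) + 2*(i % 2)`[6,2]->2
lane 6->6/4=1, 6 mod 4=2
i=2  r:1+8->9  c:2·2+0->4
col: 2 vs 4

buggy=2 correct=4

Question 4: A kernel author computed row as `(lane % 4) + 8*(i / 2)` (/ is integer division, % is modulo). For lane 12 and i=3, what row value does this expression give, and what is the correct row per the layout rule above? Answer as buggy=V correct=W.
`(lane % 4) + 8*(i / 2)`[12,3]⇒8
lane 12: gr=3 (12/4), th=0 (12%4)
i=3: r=3+8=11, c=0*2+1=1
row: 8 vs 11

buggy=8 correct=11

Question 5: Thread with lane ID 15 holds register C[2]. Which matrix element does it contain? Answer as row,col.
15: gid=3,tid=3
[2] (3+8,3*2+0) = (11,6)

11,6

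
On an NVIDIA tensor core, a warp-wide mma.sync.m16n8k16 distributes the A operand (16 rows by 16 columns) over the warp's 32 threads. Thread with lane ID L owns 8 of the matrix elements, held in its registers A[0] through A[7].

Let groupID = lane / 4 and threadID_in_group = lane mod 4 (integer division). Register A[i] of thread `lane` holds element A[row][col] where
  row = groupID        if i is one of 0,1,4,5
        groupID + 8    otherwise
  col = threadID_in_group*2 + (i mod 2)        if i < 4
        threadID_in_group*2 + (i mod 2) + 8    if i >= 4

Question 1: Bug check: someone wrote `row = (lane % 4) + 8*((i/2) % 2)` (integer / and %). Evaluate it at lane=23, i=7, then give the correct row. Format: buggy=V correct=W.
buggy=11 correct=13

`(lane % 4) + 8*((i/2) % 2)`[23,7]->11
lane 23->23/4=5, 23 mod 4=3
i=7  r:5+8->13  c:2·3+1+8->15
row: 11 vs 13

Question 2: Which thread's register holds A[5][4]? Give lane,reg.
r:5=>grp=5,rB=0  c:4=>cB=0,tig=2,lo=0
L=5*4+2=22  i=0*4+0*2+0=0

22,0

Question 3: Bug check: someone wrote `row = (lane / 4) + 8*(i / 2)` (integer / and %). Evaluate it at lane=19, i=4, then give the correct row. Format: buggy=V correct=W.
`(lane / 4) + 8*(i / 2)`[19,4]=>20
L=19=>grp=19>>2=4, tig=19&3=3
[4]=>row 4+0=4  col 3·2+0+8=14
row: 20 vs 4

buggy=20 correct=4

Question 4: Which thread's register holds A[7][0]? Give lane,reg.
r=7⇒gr=7,Rb=0  c=0⇒Cb=0,th=0,odd=0
L=7*4+0=28  i=0*4+0*2+0=0

28,0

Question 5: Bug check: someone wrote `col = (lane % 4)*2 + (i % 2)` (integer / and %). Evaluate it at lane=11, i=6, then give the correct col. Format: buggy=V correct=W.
buggy=6 correct=14

`(lane % 4)*2 + (i % 2)`[11,6]→6
lane 11→11/4=2, 11 mod 4=3
i=6  r:2+8→10  c:2·3+0+8→14
col: 6 vs 14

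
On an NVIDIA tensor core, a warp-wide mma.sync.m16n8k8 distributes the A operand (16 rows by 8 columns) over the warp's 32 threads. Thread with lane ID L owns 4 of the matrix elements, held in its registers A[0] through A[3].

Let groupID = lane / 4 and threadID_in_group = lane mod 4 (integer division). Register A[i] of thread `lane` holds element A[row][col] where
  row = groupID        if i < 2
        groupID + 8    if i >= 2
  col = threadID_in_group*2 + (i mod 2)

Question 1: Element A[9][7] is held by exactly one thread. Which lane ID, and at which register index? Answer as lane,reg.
r:9=>grp=1,rB=1  c:7=>tig=3,lo=1
L=1*4+3=7  i=1*2+1=3

7,3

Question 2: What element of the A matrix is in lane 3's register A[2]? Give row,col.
3: gid=0,tid=3
[2] (0+8,3*2+0) = (8,6)

8,6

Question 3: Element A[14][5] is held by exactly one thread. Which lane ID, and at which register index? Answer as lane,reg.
26,3

r: 14->gid=6,r8=1  c: 5->tid=2,i&1=1
L=6*4+2=26  i=1*2+1=3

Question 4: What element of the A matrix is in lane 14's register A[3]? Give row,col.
14: g=3,t=2
[3] (3+8,2*2+1) = (11,5)

11,5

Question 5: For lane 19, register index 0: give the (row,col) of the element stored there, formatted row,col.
4,6

19: g=4,t=3
[0] (4+0,3*2+0) = (4,6)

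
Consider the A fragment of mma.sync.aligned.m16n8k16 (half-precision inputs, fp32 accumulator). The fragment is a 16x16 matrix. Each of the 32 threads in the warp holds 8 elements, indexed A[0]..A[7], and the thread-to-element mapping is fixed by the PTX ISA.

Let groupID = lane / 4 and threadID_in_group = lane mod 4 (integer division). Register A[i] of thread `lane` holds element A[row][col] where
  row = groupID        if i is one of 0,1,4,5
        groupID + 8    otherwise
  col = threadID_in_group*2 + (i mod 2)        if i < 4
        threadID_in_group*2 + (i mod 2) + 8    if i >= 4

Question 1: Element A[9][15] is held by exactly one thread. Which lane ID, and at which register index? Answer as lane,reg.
r=9⇒gr=1,Rb=1  c=15⇒Cb=1,th=3,odd=1
L=1*4+3=7  i=1*4+1*2+1=7

7,7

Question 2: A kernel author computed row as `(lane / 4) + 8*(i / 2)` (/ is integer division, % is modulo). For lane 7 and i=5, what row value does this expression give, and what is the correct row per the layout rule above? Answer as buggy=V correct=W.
`(lane / 4) + 8*(i / 2)`[7,5]->17
lane 7: g=1 (7/4), t=3 (7%4)
i=5: r=1+0=1, c=3*2+1+8=15
row: 17 vs 1

buggy=17 correct=1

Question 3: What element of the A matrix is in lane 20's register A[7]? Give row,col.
20: g=5,t=0
[7] (5+8,0*2+1+8) = (13,9)

13,9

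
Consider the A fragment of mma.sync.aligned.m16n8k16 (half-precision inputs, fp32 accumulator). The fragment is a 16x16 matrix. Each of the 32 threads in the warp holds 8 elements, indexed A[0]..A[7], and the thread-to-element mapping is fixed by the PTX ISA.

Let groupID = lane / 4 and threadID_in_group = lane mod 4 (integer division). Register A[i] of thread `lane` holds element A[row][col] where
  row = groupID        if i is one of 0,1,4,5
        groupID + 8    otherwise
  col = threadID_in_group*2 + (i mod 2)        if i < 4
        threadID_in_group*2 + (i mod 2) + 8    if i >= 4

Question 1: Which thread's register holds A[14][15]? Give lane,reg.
27,7

r=14⇒gr=6,Rb=1  c=15⇒Cb=1,th=3,odd=1
L=6*4+3=27  i=1*4+1*2+1=7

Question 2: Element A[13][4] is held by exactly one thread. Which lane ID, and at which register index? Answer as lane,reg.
22,2

r:13=>grp=5,rB=1  c:4=>cB=0,tig=2,lo=0
L=5*4+2=22  i=0*4+1*2+0=2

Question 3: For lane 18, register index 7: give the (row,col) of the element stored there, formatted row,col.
lane 18: G=4 (18/4), T=2 (18%4)
i=7: r=4+8=12, c=2*2+1+8=13

12,13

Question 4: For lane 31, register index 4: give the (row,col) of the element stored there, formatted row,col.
L=31→G=31>>2=7, T=31&3=3
[4]→row 7+0=7  col 3·2+0+8=14

7,14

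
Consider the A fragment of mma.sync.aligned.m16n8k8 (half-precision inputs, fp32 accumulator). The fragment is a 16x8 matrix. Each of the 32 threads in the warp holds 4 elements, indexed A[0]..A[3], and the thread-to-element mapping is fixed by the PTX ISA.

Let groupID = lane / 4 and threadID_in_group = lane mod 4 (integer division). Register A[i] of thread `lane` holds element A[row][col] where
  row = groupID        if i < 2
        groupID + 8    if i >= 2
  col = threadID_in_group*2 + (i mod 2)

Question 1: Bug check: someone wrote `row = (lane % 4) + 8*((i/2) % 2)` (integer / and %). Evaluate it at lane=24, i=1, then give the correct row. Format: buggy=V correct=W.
`(lane % 4) + 8*((i/2) % 2)`[24,1]=>0
lane 24: grp=6 (24/4), tig=0 (24%4)
i=1: r=6+0=6, c=0*2+1=1
row: 0 vs 6

buggy=0 correct=6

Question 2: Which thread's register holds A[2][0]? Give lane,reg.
8,0

r:2=>grp=2,rB=0  c:0=>tig=0,lo=0
L=2*4+0=8  i=0*2+0=0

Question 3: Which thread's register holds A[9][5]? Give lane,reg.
6,3

r=9->g=1,rb=1  c=5->t=2,b0=1
L=1*4+2=6  i=1*2+1=3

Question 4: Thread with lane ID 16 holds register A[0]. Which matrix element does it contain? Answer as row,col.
lane 16: g=4 (16/4), t=0 (16%4)
i=0: r=4+0=4, c=0*2+0=0

4,0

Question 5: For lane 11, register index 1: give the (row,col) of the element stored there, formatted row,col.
2,7

lane 11: gid=2 (11/4), tid=3 (11%4)
i=1: r=2+0=2, c=3*2+1=7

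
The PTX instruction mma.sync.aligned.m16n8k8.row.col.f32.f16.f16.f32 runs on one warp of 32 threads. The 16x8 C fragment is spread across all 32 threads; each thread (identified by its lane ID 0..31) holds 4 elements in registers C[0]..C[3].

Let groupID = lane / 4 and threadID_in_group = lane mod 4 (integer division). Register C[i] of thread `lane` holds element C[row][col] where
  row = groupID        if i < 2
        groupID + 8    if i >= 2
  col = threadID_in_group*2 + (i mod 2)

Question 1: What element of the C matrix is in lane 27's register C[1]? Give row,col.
lane 27→27/4=6, 27 mod 4=3
i=1  r:6+0→6  c:2·3+1→7

6,7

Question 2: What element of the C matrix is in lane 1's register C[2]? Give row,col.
8,2

1: G=0,T=1
[2] (0+8,1*2+0) = (8,2)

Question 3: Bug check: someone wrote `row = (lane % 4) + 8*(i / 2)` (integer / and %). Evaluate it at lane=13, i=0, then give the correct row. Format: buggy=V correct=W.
`(lane % 4) + 8*(i / 2)`[13,0]->1
L=13->gid=13>>2=3, tid=13&3=1
[0]->row 3+0=3  col 1·2+0=2
row: 1 vs 3

buggy=1 correct=3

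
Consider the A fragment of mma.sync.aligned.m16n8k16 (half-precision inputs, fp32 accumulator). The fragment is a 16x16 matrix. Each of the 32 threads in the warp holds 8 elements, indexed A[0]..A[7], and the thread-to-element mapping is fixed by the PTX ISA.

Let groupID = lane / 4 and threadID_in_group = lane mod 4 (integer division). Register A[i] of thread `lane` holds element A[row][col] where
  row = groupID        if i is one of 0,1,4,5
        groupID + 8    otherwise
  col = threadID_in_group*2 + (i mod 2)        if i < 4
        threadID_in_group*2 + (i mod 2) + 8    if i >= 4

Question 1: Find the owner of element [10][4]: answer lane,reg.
r:10=>grp=2,rB=1  c:4=>cB=0,tig=2,lo=0
L=2*4+2=10  i=0*4+1*2+0=2

10,2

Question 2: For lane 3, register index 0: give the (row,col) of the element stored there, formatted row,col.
lane 3: grp=0 (3/4), tig=3 (3%4)
i=0: r=0+0=0, c=3*2+0+0=6

0,6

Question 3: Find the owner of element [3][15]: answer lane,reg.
15,5

r=3⇒gr=3,Rb=0  c=15⇒Cb=1,th=3,odd=1
L=3*4+3=15  i=1*4+0*2+1=5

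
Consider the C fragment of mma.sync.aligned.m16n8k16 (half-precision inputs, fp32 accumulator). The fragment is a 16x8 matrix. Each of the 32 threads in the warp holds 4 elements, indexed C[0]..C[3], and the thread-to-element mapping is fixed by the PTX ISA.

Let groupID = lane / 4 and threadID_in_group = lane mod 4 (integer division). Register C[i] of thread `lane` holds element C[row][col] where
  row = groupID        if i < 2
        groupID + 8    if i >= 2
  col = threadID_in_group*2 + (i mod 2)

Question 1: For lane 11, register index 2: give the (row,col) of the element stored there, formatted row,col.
lane 11: gid=2 (11/4), tid=3 (11%4)
i=2: r=2+8=10, c=3*2+0=6

10,6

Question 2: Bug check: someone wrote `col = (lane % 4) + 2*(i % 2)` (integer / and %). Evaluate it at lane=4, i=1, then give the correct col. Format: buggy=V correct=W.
buggy=2 correct=1

`(lane % 4) + 2*(i % 2)`[4,1]⇒2
L=4⇒gr=4>>2=1, th=4&3=0
[1]⇒row 1+0=1  col 0·2+1=1
col: 2 vs 1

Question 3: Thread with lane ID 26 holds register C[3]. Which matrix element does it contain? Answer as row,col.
L=26→G=26>>2=6, T=26&3=2
[3]→row 6+8=14  col 2·2+1=5

14,5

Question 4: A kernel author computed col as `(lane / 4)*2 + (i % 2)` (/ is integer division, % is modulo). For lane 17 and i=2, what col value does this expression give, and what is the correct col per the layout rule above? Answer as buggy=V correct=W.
`(lane / 4)*2 + (i % 2)`[17,2]->8
L=17->g=17>>2=4, t=17&3=1
[2]->row 4+8=12  col 1·2+0=2
col: 8 vs 2

buggy=8 correct=2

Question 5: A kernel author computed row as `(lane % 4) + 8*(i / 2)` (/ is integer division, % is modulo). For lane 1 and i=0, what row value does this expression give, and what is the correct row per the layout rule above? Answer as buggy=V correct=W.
buggy=1 correct=0

`(lane % 4) + 8*(i / 2)`[1,0]→1
1: G=0,T=1
[0] (0+0,1*2+0) = (0,2)
row: 1 vs 0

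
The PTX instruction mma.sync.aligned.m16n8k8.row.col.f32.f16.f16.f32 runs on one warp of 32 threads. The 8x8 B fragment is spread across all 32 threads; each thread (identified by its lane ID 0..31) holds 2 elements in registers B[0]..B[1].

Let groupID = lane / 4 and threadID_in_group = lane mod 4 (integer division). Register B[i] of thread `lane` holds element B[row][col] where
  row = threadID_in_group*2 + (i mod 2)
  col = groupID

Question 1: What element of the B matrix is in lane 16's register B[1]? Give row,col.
1,4

L=16->g=16>>2=4, t=16&3=0
[1]->row 0·2+1=1  col g=4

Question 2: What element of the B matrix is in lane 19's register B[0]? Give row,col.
6,4

lane 19: G=4 (19/4), T=3 (19%4)
i=0: r=3*2+0=6, c=G=4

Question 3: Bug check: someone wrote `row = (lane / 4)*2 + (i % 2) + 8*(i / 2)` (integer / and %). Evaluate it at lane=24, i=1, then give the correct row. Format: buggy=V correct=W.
`(lane / 4)*2 + (i % 2) + 8*(i / 2)`[24,1]->13
L=24->g=24>>2=6, t=24&3=0
[1]->row 0·2+1=1  col g=6
row: 13 vs 1

buggy=13 correct=1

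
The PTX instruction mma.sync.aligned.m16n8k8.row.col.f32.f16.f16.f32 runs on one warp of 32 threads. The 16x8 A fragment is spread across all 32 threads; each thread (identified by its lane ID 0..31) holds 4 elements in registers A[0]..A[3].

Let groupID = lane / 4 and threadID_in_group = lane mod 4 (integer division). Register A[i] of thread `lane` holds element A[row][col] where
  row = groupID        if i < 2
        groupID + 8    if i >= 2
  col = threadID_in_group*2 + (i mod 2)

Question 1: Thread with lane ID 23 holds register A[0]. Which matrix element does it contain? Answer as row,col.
lane 23: g=5 (23/4), t=3 (23%4)
i=0: r=5+0=5, c=3*2+0=6

5,6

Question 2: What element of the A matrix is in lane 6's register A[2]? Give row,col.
9,4

lane 6=>6/4=1, 6 mod 4=2
i=2  r:1+8=>9  c:2·2+0=>4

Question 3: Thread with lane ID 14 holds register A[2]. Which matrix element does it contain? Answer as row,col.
lane 14: G=3 (14/4), T=2 (14%4)
i=2: r=3+8=11, c=2*2+0=4

11,4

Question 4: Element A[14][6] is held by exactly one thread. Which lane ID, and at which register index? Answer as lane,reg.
27,2

r:14=>grp=6,rB=1  c:6=>tig=3,lo=0
L=6*4+3=27  i=1*2+0=2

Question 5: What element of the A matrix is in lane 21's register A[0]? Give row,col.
L=21->gid=21>>2=5, tid=21&3=1
[0]->row 5+0=5  col 1·2+0=2

5,2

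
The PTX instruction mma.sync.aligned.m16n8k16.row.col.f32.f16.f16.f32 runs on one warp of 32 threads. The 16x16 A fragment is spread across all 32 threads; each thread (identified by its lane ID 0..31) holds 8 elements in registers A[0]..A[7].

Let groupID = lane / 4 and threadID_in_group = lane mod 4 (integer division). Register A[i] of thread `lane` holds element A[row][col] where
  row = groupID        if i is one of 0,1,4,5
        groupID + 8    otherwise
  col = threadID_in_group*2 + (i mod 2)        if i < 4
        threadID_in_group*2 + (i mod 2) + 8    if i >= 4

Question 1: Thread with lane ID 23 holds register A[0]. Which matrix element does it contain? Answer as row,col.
5,6

L=23⇒gr=23>>2=5, th=23&3=3
[0]⇒row 5+0=5  col 3·2+0+0=6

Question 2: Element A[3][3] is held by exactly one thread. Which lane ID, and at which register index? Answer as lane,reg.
r=3->g=3,rb=0  c=3->cb=0,t=1,b0=1
L=3*4+1=13  i=0*4+0*2+1=1

13,1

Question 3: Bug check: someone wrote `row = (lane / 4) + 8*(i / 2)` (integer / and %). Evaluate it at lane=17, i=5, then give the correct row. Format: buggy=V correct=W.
buggy=20 correct=4

`(lane / 4) + 8*(i / 2)`[17,5]->20
17: g=4,t=1
[5] (4+0,1*2+1+8) = (4,11)
row: 20 vs 4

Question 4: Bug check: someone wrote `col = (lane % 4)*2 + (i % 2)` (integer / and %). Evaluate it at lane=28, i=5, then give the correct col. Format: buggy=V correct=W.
`(lane % 4)*2 + (i % 2)`[28,5]⇒1
L=28⇒gr=28>>2=7, th=28&3=0
[5]⇒row 7+0=7  col 0·2+1+8=9
col: 1 vs 9

buggy=1 correct=9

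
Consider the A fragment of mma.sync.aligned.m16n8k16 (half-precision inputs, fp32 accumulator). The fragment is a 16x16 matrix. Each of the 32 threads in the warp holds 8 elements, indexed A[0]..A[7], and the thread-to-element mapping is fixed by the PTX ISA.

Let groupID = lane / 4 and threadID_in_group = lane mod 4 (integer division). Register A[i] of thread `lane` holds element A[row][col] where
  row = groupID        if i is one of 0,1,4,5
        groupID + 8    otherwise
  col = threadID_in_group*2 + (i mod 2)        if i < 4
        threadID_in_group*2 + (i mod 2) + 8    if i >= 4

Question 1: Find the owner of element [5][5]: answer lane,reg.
r=5->g=5,rb=0  c=5->cb=0,t=2,b0=1
L=5*4+2=22  i=0*4+0*2+1=1

22,1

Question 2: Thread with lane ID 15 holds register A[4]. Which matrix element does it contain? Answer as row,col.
3,14

15: grp=3,tig=3
[4] (3+0,3*2+0+8) = (3,14)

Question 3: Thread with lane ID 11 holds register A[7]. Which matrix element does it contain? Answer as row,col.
10,15

L=11->gid=11>>2=2, tid=11&3=3
[7]->row 2+8=10  col 3·2+1+8=15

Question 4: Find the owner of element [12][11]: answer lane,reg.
17,7

r: 12->gid=4,r8=1  c: 11->c8=1,tid=1,i&1=1
L=4*4+1=17  i=1*4+1*2+1=7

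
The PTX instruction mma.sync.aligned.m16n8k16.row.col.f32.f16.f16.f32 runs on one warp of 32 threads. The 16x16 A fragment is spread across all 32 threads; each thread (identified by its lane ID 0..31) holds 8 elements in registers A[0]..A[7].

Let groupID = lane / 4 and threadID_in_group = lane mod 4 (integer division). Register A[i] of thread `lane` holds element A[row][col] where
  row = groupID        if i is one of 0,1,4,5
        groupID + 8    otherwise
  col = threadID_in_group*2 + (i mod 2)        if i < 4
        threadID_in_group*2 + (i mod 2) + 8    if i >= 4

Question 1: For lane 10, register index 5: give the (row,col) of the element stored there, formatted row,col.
L=10=>grp=10>>2=2, tig=10&3=2
[5]=>row 2+0=2  col 2·2+1+8=13

2,13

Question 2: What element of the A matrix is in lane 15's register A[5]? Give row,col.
L=15⇒gr=15>>2=3, th=15&3=3
[5]⇒row 3+0=3  col 3·2+1+8=15

3,15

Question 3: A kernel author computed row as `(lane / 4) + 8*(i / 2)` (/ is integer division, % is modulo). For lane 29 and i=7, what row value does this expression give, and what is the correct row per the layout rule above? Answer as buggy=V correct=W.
buggy=31 correct=15

`(lane / 4) + 8*(i / 2)`[29,7]→31
lane 29→29/4=7, 29 mod 4=1
i=7  r:7+8→15  c:2·1+1+8→11
row: 31 vs 15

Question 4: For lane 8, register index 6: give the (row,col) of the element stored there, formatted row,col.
L=8->g=8>>2=2, t=8&3=0
[6]->row 2+8=10  col 0·2+0+8=8

10,8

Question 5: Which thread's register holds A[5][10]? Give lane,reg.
r=5→G=5,rhi=0  c=10→chi=1,T=1,p=0
L=5*4+1=21  i=1*4+0*2+0=4

21,4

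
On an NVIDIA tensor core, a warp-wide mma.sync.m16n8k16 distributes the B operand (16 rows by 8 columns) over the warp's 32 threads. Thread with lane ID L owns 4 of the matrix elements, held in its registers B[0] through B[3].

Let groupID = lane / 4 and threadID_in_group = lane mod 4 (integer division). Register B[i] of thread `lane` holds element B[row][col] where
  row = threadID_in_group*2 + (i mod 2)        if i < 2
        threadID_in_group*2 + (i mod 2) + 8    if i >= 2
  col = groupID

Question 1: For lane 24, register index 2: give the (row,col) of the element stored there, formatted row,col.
8,6

lane 24: grp=6 (24/4), tig=0 (24%4)
i=2: r=0*2+0+8=8, c=grp=6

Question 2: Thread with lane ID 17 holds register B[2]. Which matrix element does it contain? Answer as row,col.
L=17->gid=17>>2=4, tid=17&3=1
[2]->row 1·2+0+8=10  col gid=4

10,4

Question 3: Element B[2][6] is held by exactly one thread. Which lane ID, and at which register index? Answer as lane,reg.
c: 6->gid=6  r: 2->r8=0,tid=1,i&1=0
L=6*4+1=25  i=0*2+0=0

25,0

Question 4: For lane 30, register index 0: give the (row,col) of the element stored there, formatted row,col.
lane 30: gid=7 (30/4), tid=2 (30%4)
i=0: r=2*2+0+0=4, c=gid=7

4,7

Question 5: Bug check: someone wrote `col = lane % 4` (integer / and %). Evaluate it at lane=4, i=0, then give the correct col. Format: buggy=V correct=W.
`lane % 4`[4,0]->0
4: g=1,t=0
[0] (0*2+0+0,1) = (0,1)
col: 0 vs 1

buggy=0 correct=1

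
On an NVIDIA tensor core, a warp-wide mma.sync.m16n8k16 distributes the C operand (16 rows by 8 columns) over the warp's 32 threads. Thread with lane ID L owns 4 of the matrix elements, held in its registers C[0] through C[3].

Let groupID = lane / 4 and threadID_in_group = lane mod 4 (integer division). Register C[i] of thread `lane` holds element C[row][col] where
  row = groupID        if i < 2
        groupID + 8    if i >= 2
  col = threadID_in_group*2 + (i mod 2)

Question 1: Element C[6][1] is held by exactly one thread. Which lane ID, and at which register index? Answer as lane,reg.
r:6=>grp=6,rB=0  c:1=>tig=0,lo=1
L=6*4+0=24  i=0*2+1=1

24,1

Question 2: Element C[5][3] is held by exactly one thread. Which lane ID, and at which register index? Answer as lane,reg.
21,1

r:5=>grp=5,rB=0  c:3=>tig=1,lo=1
L=5*4+1=21  i=0*2+1=1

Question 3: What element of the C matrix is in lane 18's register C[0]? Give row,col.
4,4

lane 18: gid=4 (18/4), tid=2 (18%4)
i=0: r=4+0=4, c=2*2+0=4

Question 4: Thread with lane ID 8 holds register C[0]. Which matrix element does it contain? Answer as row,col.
lane 8: G=2 (8/4), T=0 (8%4)
i=0: r=2+0=2, c=0*2+0=0

2,0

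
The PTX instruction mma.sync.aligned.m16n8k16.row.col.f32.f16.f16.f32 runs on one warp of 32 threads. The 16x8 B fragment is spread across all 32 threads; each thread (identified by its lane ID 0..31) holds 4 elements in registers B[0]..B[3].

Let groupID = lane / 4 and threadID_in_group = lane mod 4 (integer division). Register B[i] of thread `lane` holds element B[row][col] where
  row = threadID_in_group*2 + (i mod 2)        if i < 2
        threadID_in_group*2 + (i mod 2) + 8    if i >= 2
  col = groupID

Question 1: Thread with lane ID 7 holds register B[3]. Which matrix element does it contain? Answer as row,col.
15,1

L=7->gid=7>>2=1, tid=7&3=3
[3]->row 3·2+1+8=15  col gid=1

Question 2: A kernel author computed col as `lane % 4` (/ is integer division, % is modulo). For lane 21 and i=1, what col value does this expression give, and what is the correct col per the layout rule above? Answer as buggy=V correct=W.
buggy=1 correct=5

`lane % 4`[21,1]→1
21: G=5,T=1
[1] (1*2+1+0,5) = (3,5)
col: 1 vs 5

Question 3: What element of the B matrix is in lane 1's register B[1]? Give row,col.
L=1⇒gr=1>>2=0, th=1&3=1
[1]⇒row 1·2+1+0=3  col gr=0

3,0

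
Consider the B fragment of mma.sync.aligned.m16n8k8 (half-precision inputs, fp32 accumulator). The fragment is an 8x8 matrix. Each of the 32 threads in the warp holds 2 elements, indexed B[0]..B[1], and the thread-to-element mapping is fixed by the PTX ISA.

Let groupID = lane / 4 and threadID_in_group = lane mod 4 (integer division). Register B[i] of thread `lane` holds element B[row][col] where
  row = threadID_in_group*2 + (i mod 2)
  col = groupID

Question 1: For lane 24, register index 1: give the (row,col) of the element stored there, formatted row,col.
lane 24→24/4=6, 24 mod 4=0
i=1  r:2·0+1→1  c:6

1,6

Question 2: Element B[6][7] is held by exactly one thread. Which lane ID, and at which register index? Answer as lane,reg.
c:7=>grp=7  r:6=>tig=3,lo=0
L=7*4+3=31  i=0=0

31,0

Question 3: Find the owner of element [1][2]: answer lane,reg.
c: 2->gid=2  r: 1->tid=0,i&1=1
L=2*4+0=8  i=1=1

8,1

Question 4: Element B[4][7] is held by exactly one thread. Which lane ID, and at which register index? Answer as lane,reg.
30,0

c:7=>grp=7  r:4=>tig=2,lo=0
L=7*4+2=30  i=0=0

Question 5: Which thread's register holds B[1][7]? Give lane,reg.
28,1

c:7=>grp=7  r:1=>tig=0,lo=1
L=7*4+0=28  i=1=1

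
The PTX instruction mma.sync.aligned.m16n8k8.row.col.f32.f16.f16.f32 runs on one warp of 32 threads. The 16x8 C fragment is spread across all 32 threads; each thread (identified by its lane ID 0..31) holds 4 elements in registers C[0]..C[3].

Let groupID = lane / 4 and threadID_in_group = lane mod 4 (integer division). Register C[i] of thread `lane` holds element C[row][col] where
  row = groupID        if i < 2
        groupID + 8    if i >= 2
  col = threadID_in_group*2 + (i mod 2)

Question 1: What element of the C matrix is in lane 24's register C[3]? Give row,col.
lane 24=>24/4=6, 24 mod 4=0
i=3  r:6+8=>14  c:2·0+1=>1

14,1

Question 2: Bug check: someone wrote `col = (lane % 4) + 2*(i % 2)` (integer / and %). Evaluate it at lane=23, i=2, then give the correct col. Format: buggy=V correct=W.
`(lane % 4) + 2*(i % 2)`[23,2]->3
lane 23->23/4=5, 23 mod 4=3
i=2  r:5+8->13  c:2·3+0->6
col: 3 vs 6

buggy=3 correct=6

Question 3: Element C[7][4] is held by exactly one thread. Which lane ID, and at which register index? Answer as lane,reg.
r:7=>grp=7,rB=0  c:4=>tig=2,lo=0
L=7*4+2=30  i=0*2+0=0

30,0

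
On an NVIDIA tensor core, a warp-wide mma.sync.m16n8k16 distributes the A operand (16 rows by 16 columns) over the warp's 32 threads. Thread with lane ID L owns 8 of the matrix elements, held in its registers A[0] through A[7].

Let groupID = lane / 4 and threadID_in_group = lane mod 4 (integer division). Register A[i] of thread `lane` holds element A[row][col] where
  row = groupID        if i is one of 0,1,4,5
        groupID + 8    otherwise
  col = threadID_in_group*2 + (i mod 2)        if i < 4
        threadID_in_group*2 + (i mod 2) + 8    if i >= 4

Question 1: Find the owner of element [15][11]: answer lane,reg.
29,7

r=15→G=7,rhi=1  c=11→chi=1,T=1,p=1
L=7*4+1=29  i=1*4+1*2+1=7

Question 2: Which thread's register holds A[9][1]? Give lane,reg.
4,3

r:9=>grp=1,rB=1  c:1=>cB=0,tig=0,lo=1
L=1*4+0=4  i=0*4+1*2+1=3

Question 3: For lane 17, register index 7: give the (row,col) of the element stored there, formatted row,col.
12,11

L=17->g=17>>2=4, t=17&3=1
[7]->row 4+8=12  col 1·2+1+8=11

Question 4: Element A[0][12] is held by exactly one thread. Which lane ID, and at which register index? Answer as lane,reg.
r: 0->gid=0,r8=0  c: 12->c8=1,tid=2,i&1=0
L=0*4+2=2  i=1*4+0*2+0=4

2,4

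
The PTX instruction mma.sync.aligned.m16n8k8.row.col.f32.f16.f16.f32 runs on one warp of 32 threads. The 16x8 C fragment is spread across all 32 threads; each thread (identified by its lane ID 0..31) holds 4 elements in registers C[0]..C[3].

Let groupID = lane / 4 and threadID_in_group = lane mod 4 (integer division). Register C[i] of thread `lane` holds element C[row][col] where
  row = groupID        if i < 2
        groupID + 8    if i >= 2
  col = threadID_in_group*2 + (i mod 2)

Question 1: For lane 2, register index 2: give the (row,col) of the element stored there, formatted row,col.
lane 2->2/4=0, 2 mod 4=2
i=2  r:0+8->8  c:2·2+0->4

8,4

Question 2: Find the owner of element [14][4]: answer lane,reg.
26,2

r=14⇒gr=6,Rb=1  c=4⇒th=2,odd=0
L=6*4+2=26  i=1*2+0=2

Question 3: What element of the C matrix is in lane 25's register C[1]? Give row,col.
6,3

L=25=>grp=25>>2=6, tig=25&3=1
[1]=>row 6+0=6  col 1·2+1=3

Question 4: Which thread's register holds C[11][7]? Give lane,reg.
15,3

r:11=>grp=3,rB=1  c:7=>tig=3,lo=1
L=3*4+3=15  i=1*2+1=3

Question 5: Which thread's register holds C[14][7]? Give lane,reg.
r=14->g=6,rb=1  c=7->t=3,b0=1
L=6*4+3=27  i=1*2+1=3

27,3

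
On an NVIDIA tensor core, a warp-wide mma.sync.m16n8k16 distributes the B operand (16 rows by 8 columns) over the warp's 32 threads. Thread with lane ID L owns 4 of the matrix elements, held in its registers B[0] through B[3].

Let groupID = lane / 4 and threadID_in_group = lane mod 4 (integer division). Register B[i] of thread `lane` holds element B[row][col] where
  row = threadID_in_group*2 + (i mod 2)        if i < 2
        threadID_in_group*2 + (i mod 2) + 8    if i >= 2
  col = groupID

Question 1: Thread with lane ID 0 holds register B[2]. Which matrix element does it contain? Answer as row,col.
8,0

0: gid=0,tid=0
[2] (0*2+0+8,0) = (8,0)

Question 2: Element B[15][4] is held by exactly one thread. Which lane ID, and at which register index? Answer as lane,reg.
19,3

c=4→G=4  r=15→rhi=1,T=3,p=1
L=4*4+3=19  i=1*2+1=3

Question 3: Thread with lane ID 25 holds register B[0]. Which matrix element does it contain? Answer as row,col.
2,6

L=25→G=25>>2=6, T=25&3=1
[0]→row 1·2+0+0=2  col G=6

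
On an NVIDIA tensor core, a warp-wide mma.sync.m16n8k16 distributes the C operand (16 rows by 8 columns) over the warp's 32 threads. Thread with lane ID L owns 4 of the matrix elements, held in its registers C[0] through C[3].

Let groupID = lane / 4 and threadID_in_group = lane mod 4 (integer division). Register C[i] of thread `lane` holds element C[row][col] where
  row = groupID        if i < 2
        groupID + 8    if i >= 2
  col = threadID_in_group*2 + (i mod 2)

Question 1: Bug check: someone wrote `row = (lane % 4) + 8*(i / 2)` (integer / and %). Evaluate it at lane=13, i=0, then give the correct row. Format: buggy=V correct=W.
`(lane % 4) + 8*(i / 2)`[13,0]⇒1
lane 13⇒13/4=3, 13 mod 4=1
i=0  r:3+0⇒3  c:2·1+0⇒2
row: 1 vs 3

buggy=1 correct=3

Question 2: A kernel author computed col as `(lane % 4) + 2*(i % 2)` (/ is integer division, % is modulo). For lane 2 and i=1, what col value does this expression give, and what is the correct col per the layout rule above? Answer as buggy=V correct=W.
buggy=4 correct=5

`(lane % 4) + 2*(i % 2)`[2,1]=>4
2: grp=0,tig=2
[1] (0+0,2*2+1) = (0,5)
col: 4 vs 5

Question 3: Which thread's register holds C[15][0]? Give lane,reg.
28,2

r=15→G=7,rhi=1  c=0→T=0,p=0
L=7*4+0=28  i=1*2+0=2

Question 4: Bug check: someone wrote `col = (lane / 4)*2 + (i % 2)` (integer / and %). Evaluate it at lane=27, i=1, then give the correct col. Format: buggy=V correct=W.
buggy=13 correct=7

`(lane / 4)*2 + (i % 2)`[27,1]->13
lane 27: g=6 (27/4), t=3 (27%4)
i=1: r=6+0=6, c=3*2+1=7
col: 13 vs 7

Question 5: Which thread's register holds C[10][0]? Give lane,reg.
r=10⇒gr=2,Rb=1  c=0⇒th=0,odd=0
L=2*4+0=8  i=1*2+0=2

8,2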